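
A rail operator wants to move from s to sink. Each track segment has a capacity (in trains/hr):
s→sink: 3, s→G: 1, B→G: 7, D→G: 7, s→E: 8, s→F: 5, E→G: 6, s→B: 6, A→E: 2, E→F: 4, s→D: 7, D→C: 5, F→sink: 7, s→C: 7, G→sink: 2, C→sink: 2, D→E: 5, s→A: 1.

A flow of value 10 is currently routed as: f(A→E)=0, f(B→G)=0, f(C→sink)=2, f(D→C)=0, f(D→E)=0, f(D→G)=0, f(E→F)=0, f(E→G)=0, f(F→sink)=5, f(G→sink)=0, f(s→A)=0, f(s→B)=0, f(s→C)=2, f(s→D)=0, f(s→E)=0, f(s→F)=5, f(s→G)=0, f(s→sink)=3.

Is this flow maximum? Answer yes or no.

Residual path s→G→sink has bottleneck 1 > 0.
Pushing 1 along it raises the flow to 11, so the given flow is not maximum.

No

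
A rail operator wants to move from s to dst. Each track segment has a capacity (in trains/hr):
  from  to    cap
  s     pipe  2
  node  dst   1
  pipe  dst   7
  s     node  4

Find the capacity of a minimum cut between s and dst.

Max flow = 3 (via 2 augmenting paths).
In the residual at optimum, the set reachable from s is {node, s}.
Cut edges: s→pipe (cap 2), node→dst (cap 1). Sum = 3.

3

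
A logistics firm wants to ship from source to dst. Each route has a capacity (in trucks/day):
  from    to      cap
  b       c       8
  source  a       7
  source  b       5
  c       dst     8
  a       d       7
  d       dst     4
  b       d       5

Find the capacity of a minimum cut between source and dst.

9

Max flow = 9 (via 2 augmenting paths).
In the residual at optimum, the set reachable from source is {a, d, source}.
Cut edges: source->b (cap 5), d->dst (cap 4). Sum = 9.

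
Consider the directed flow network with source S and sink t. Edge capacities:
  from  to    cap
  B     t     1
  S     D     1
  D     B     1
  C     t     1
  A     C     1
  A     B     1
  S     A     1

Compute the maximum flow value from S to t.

2

Augment S→A→C→t: bottleneck 1. Total 1.
Augment S→D→B→t: bottleneck 1. Total 2.
No augmenting path remains in the residual graph.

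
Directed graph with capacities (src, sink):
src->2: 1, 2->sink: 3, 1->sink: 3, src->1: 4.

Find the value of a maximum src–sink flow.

4

Augment src->1->sink: bottleneck 3. Total 3.
Augment src->2->sink: bottleneck 1. Total 4.
No augmenting path remains in the residual graph.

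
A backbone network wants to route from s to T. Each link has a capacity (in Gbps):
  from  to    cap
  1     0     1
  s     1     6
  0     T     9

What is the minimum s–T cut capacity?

Max flow = 1 (via 1 augmenting path).
In the residual at optimum, the set reachable from s is {1, s}.
Cut edges: 1→0 (cap 1). Sum = 1.

1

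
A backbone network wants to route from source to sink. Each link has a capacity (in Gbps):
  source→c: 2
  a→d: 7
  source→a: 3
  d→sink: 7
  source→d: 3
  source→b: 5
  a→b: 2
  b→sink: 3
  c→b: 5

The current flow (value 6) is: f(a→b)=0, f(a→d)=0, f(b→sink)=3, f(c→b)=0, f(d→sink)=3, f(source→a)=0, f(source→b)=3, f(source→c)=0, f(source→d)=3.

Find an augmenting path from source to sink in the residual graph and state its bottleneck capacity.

Residual along source→a→d→sink: source→a: 3, a→d: 7, d→sink: 4.
Bottleneck = min = 3.

source→a→d→sink, bottleneck 3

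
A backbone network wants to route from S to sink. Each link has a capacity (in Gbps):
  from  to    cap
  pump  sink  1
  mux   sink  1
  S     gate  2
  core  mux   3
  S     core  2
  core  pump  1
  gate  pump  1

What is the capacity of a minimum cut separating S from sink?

2

Max flow = 2 (via 2 augmenting paths).
In the residual at optimum, the set reachable from S is {S, core, gate, mux, pump}.
Cut edges: mux→sink (cap 1), pump→sink (cap 1). Sum = 2.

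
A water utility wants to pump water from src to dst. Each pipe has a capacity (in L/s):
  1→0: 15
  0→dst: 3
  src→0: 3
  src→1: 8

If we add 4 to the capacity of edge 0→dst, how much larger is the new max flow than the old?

4

Original max flow = 3.
After raising cap(0→dst), augmenting paths through that edge carry 4 more units.
New max flow = 7. Increase = 4.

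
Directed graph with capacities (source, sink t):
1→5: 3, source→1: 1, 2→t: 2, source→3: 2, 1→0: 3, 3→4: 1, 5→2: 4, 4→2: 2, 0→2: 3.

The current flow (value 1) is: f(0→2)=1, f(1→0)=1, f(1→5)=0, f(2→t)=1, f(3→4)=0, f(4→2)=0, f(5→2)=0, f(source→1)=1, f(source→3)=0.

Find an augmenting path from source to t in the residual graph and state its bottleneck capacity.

source→3→4→2→t, bottleneck 1

Residual along source→3→4→2→t: source→3: 2, 3→4: 1, 4→2: 2, 2→t: 1.
Bottleneck = min = 1.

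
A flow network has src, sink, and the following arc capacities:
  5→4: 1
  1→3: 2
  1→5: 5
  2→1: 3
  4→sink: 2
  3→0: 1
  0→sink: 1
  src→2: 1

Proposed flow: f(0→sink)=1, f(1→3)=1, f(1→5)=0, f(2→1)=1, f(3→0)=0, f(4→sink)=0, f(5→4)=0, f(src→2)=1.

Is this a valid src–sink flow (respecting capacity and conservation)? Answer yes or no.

No

Conservation fails at 3: inflow 1 ≠ outflow 0.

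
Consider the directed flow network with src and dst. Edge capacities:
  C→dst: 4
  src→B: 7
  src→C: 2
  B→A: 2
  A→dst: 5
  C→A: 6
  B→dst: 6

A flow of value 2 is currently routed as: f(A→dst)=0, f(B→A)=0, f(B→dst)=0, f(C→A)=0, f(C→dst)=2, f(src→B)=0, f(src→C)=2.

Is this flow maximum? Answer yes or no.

Residual path src→B→dst has bottleneck 6 > 0.
Pushing 6 along it raises the flow to 8, so the given flow is not maximum.

No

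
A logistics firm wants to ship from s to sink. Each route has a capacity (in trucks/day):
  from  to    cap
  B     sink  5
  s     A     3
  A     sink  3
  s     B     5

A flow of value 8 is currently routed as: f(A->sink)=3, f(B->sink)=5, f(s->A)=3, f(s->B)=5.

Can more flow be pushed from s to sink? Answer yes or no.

No

Residual reachable from s: {s}; sink is not reachable.
Saturated cut: s->A, s->B with total capacity 8 = current flow value. Flow is maximum.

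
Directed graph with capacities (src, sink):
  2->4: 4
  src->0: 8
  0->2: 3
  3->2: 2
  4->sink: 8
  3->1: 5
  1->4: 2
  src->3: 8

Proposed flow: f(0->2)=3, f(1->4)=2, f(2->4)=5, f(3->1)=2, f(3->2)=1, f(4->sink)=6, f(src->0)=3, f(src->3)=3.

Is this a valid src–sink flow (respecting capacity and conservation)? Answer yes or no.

No

Capacity violated on 2->4: flow 5 > capacity 4.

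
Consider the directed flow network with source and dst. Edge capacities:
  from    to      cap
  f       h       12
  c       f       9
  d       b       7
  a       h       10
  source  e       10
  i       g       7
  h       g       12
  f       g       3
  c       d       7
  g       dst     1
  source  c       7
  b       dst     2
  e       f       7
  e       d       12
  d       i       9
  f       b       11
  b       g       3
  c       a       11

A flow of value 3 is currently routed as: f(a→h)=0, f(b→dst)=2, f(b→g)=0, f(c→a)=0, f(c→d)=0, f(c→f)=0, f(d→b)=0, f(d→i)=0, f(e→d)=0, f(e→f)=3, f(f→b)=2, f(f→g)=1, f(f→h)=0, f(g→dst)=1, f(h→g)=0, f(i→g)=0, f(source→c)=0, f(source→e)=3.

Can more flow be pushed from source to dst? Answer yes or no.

Residual reachable from source: {a, b, c, d, e, f, g, h, i, source}; dst is not reachable.
Saturated cut: b→dst, g→dst with total capacity 3 = current flow value. Flow is maximum.

No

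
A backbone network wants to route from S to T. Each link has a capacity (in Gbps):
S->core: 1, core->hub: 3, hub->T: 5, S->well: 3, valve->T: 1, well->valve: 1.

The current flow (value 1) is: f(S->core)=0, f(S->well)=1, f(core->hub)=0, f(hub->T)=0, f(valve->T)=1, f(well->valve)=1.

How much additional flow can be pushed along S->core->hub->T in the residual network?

1

Residual capacities along the path: S->core: 1, core->hub: 3, hub->T: 5.
Minimum is 1.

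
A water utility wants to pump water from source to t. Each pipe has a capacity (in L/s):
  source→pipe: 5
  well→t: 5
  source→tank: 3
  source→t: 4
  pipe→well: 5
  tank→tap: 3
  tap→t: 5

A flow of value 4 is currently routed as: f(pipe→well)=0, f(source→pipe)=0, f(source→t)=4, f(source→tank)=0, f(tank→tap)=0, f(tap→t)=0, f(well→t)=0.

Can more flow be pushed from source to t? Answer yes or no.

Residual path source→tank→tap→t has bottleneck 3 > 0.
Pushing 3 along it raises the flow to 7, so the given flow is not maximum.

Yes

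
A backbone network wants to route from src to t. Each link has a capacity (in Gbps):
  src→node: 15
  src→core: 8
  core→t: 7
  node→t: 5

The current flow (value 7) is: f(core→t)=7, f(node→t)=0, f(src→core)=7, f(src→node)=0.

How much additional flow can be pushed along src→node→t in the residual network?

5

Residual capacities along the path: src→node: 15, node→t: 5.
Minimum is 5.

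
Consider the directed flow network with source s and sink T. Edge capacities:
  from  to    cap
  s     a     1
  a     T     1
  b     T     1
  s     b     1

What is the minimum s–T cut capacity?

Max flow = 2 (via 2 augmenting paths).
In the residual at optimum, the set reachable from s is {s}.
Cut edges: s->b (cap 1), s->a (cap 1). Sum = 2.

2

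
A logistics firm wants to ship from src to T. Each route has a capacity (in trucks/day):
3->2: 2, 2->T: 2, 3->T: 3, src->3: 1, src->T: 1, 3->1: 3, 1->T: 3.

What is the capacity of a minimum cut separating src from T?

2

Max flow = 2 (via 2 augmenting paths).
In the residual at optimum, the set reachable from src is {src}.
Cut edges: src->3 (cap 1), src->T (cap 1). Sum = 2.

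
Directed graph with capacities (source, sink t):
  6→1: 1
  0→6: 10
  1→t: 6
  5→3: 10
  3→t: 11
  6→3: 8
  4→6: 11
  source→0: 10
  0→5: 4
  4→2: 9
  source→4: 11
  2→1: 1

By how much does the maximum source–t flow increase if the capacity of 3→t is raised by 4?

Original max flow = 13.
After raising cap(3→t), augmenting paths through that edge carry 1 more unit.
New max flow = 14. Increase = 1.

1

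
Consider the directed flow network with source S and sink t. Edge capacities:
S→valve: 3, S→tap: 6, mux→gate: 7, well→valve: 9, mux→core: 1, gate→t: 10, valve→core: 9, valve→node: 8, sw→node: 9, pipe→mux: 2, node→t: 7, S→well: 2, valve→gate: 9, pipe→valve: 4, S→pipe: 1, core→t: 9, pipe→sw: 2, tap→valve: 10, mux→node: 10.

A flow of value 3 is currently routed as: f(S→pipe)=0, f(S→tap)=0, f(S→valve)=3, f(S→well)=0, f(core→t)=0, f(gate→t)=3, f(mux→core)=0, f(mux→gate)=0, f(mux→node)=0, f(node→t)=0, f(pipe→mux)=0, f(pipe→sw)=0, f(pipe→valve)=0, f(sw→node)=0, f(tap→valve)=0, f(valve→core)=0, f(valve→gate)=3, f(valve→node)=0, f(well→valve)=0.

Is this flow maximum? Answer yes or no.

No

Residual path S→tap→valve→gate→t has bottleneck 6 > 0.
Pushing 6 along it raises the flow to 9, so the given flow is not maximum.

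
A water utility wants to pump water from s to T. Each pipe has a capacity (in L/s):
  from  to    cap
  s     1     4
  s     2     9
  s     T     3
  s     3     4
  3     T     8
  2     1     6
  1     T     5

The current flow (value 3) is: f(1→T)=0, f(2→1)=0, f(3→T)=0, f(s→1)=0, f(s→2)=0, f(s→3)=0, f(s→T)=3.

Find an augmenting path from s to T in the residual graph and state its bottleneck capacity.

Residual along s→1→T: s→1: 4, 1→T: 5.
Bottleneck = min = 4.

s→1→T, bottleneck 4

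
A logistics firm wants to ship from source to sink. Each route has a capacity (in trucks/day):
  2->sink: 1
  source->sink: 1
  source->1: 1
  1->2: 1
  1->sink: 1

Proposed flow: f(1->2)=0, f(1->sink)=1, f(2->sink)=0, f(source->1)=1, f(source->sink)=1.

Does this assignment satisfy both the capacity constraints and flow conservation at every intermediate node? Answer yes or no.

Every edge has 0 ≤ f(e) ≤ cap(e).
At each intermediate node, inflow equals outflow.

Yes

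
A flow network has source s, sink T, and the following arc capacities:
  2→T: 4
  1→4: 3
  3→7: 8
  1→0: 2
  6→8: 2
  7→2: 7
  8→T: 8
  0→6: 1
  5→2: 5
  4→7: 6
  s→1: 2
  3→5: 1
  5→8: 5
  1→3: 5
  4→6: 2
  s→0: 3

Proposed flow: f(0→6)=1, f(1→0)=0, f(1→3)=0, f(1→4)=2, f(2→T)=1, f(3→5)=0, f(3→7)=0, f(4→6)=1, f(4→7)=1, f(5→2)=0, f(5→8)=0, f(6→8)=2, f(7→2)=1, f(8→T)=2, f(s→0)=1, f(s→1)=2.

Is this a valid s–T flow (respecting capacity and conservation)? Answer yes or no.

Yes

Every edge has 0 ≤ f(e) ≤ cap(e).
At each intermediate node, inflow equals outflow.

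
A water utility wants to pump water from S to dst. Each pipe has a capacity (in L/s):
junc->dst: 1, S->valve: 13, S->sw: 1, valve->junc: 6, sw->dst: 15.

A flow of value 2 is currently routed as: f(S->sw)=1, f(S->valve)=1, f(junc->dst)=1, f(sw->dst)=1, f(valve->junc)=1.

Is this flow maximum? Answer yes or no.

Residual reachable from S: {S, junc, valve}; dst is not reachable.
Saturated cut: S->sw, junc->dst with total capacity 2 = current flow value. Flow is maximum.

Yes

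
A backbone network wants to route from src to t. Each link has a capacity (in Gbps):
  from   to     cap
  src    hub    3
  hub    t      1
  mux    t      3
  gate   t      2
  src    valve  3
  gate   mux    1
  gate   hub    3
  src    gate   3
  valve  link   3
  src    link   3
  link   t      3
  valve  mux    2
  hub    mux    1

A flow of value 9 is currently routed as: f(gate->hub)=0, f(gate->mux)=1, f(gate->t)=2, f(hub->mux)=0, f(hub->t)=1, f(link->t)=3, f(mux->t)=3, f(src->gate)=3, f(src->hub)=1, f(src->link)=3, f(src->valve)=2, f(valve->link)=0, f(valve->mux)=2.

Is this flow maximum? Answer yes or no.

Residual reachable from src: {gate, hub, link, mux, src, valve}; t is not reachable.
Saturated cut: gate->t, link->t, hub->t, mux->t with total capacity 9 = current flow value. Flow is maximum.

Yes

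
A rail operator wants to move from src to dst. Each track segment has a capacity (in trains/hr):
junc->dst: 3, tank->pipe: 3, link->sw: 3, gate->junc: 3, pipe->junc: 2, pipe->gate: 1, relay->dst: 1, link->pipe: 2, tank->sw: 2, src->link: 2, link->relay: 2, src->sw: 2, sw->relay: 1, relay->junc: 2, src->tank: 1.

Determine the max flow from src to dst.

4

Augment src->link->relay->dst: bottleneck 1. Total 1.
Augment src->tank->pipe->junc->dst: bottleneck 1. Total 2.
Augment src->link->pipe->junc->dst: bottleneck 1. Total 3.
Augment src->sw->relay->junc->dst: bottleneck 1. Total 4.
No augmenting path remains in the residual graph.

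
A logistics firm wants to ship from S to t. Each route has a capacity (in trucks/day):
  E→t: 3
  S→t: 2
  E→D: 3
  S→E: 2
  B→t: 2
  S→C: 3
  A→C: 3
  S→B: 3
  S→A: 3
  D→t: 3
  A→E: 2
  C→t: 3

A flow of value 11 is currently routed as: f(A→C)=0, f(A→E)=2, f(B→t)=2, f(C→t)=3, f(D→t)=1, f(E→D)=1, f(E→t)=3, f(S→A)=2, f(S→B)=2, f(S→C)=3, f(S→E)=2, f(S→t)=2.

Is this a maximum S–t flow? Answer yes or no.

Residual reachable from S: {A, B, C, S}; t is not reachable.
Saturated cut: S→E, S→t, A→E, B→t, C→t with total capacity 11 = current flow value. Flow is maximum.

Yes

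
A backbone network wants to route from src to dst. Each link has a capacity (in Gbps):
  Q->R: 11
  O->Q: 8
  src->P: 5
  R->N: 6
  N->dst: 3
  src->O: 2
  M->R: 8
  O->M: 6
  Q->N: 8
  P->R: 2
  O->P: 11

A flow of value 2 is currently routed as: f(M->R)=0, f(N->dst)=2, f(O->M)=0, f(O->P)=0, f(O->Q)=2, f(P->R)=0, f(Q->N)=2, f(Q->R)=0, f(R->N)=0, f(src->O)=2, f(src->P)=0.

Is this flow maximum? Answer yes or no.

No

Residual path src->P->R->N->dst has bottleneck 1 > 0.
Pushing 1 along it raises the flow to 3, so the given flow is not maximum.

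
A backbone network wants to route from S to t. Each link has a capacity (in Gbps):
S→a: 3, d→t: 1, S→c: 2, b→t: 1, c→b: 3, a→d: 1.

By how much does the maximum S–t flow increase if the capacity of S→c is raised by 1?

Original max flow = 2.
Edge S→c does not cross the min cut (source side {S, a, b, c}), so extra capacity there cannot help.
New max flow = 2. Increase = 0.

0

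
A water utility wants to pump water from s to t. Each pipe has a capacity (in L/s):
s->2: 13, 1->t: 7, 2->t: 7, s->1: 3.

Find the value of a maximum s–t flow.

Augment s->2->t: bottleneck 7. Total 7.
Augment s->1->t: bottleneck 3. Total 10.
No augmenting path remains in the residual graph.

10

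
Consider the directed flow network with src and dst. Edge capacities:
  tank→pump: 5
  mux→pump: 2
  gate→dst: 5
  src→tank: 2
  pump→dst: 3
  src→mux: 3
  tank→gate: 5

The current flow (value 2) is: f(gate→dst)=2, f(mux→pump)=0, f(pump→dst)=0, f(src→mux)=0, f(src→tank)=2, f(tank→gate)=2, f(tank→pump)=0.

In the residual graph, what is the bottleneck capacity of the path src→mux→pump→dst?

2

Residual capacities along the path: src→mux: 3, mux→pump: 2, pump→dst: 3.
Minimum is 2.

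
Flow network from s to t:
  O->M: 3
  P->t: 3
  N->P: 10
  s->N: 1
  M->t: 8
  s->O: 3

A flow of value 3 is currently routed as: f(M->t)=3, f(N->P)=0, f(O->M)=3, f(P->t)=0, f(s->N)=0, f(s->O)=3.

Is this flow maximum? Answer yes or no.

Residual path s->N->P->t has bottleneck 1 > 0.
Pushing 1 along it raises the flow to 4, so the given flow is not maximum.

No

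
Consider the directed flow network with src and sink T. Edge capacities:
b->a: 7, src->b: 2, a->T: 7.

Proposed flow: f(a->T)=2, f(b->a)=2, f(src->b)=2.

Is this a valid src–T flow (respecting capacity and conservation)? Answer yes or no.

Every edge has 0 ≤ f(e) ≤ cap(e).
At each intermediate node, inflow equals outflow.

Yes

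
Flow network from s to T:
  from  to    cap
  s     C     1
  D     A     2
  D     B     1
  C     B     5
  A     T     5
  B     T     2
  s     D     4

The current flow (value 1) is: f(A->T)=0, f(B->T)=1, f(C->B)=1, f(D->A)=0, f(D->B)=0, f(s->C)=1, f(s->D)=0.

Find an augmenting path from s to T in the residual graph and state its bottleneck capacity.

Residual along s->D->B->T: s->D: 4, D->B: 1, B->T: 1.
Bottleneck = min = 1.

s->D->B->T, bottleneck 1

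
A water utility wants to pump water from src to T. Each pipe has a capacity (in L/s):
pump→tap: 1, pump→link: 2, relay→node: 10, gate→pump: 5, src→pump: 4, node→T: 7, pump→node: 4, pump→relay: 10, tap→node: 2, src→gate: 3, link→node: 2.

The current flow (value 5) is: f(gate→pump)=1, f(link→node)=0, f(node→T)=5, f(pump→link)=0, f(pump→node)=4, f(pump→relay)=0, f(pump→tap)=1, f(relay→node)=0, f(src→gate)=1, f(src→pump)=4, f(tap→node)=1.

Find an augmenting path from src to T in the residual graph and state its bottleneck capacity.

src→gate→pump→relay→node→T, bottleneck 2

Residual along src→gate→pump→relay→node→T: src→gate: 2, gate→pump: 4, pump→relay: 10, relay→node: 10, node→T: 2.
Bottleneck = min = 2.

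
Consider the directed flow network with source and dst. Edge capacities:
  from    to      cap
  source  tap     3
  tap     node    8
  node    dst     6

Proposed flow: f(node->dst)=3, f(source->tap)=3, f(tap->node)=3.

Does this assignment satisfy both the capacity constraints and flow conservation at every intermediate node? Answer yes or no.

Yes

Every edge has 0 ≤ f(e) ≤ cap(e).
At each intermediate node, inflow equals outflow.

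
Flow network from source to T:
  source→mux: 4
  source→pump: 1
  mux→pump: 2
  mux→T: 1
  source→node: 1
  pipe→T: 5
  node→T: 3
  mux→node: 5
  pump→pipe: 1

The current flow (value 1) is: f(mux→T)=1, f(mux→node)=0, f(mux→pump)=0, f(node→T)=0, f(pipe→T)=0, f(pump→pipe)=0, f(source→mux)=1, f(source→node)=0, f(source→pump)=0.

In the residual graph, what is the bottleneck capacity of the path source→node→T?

Residual capacities along the path: source→node: 1, node→T: 3.
Minimum is 1.

1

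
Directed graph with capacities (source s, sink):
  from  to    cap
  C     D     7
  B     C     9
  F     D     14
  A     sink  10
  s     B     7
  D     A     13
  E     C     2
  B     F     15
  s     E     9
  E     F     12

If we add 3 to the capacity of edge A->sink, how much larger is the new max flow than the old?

3

Original max flow = 10.
After raising cap(A->sink), augmenting paths through that edge carry 3 more units.
New max flow = 13. Increase = 3.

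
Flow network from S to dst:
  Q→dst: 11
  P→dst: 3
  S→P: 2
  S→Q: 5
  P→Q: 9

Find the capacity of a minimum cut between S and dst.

7

Max flow = 7 (via 2 augmenting paths).
In the residual at optimum, the set reachable from S is {S}.
Cut edges: S→P (cap 2), S→Q (cap 5). Sum = 7.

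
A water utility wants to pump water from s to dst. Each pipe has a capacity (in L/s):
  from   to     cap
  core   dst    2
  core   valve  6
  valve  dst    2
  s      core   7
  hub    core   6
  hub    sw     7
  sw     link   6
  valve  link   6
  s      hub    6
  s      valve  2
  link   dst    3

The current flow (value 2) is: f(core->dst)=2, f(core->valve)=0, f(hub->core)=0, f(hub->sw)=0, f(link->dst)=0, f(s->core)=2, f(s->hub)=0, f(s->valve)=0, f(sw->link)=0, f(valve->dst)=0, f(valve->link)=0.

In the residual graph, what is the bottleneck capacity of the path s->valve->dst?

2

Residual capacities along the path: s->valve: 2, valve->dst: 2.
Minimum is 2.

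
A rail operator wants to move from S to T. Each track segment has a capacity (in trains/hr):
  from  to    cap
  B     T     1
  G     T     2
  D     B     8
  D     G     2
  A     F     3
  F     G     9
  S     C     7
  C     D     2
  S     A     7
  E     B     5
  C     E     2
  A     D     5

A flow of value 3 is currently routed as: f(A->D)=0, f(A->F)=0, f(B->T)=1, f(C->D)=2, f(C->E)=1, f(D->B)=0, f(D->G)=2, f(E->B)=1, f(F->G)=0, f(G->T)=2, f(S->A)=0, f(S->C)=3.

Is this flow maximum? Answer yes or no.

Residual reachable from S: {A, B, C, D, E, F, G, S}; T is not reachable.
Saturated cut: B->T, G->T with total capacity 3 = current flow value. Flow is maximum.

Yes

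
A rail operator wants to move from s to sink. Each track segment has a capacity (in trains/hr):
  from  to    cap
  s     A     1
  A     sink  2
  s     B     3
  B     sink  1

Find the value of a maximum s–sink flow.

Augment s→B→sink: bottleneck 1. Total 1.
Augment s→A→sink: bottleneck 1. Total 2.
No augmenting path remains in the residual graph.

2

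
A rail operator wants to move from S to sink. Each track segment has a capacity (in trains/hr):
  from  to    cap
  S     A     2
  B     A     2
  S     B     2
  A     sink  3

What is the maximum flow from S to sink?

3

Augment S→A→sink: bottleneck 2. Total 2.
Augment S→B→A→sink: bottleneck 1. Total 3.
No augmenting path remains in the residual graph.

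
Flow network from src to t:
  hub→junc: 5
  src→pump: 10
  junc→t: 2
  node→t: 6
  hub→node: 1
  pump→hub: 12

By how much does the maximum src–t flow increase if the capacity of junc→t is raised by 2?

2

Original max flow = 3.
After raising cap(junc→t), augmenting paths through that edge carry 2 more units.
New max flow = 5. Increase = 2.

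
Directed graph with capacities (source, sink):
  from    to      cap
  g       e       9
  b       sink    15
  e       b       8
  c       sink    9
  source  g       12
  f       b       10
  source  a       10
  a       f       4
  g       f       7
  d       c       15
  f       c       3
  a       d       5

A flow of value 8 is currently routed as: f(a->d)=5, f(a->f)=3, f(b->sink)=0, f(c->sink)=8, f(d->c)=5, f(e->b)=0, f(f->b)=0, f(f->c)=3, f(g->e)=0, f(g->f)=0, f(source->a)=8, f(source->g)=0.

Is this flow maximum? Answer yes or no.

No

Residual path source->a->f->b->sink has bottleneck 1 > 0.
Pushing 1 along it raises the flow to 9, so the given flow is not maximum.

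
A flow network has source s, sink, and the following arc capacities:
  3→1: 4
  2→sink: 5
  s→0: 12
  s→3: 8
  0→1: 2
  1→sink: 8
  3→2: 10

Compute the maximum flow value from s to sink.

10

Augment s→3→2→sink: bottleneck 5. Total 5.
Augment s→3→1→sink: bottleneck 3. Total 8.
Augment s→0→1→sink: bottleneck 2. Total 10.
No augmenting path remains in the residual graph.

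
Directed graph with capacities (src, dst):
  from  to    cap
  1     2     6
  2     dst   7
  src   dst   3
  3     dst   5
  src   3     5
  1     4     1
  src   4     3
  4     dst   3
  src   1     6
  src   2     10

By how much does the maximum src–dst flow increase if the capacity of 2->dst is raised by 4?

4

Original max flow = 18.
After raising cap(2->dst), augmenting paths through that edge carry 4 more units.
New max flow = 22. Increase = 4.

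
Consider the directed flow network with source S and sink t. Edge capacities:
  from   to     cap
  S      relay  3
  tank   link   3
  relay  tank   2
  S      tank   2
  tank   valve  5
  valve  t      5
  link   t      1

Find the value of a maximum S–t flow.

Augment S->tank->valve->t: bottleneck 2. Total 2.
Augment S->relay->tank->valve->t: bottleneck 2. Total 4.
No augmenting path remains in the residual graph.

4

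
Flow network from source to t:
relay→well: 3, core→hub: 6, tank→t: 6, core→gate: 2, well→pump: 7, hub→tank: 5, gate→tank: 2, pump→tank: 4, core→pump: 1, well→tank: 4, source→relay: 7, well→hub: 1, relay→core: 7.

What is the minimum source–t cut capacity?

Max flow = 6 (via 2 augmenting paths).
In the residual at optimum, the set reachable from source is {core, gate, hub, pump, relay, source, tank, well}.
Cut edges: tank→t (cap 6). Sum = 6.

6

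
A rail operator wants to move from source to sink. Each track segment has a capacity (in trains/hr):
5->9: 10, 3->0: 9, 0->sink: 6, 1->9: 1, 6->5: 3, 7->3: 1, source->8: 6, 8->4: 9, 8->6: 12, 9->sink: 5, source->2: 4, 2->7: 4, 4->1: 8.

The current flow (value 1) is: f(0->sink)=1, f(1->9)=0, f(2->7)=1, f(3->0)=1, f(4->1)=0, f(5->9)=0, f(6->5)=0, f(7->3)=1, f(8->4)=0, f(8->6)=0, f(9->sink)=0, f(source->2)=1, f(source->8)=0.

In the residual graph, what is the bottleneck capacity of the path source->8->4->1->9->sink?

1

Residual capacities along the path: source->8: 6, 8->4: 9, 4->1: 8, 1->9: 1, 9->sink: 5.
Minimum is 1.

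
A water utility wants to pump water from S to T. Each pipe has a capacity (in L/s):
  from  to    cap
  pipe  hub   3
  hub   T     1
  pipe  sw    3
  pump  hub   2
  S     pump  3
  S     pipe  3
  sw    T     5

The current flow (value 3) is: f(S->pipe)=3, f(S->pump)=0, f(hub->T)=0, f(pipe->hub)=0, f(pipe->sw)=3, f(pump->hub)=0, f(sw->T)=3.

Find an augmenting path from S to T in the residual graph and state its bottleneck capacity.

Residual along S->pump->hub->T: S->pump: 3, pump->hub: 2, hub->T: 1.
Bottleneck = min = 1.

S->pump->hub->T, bottleneck 1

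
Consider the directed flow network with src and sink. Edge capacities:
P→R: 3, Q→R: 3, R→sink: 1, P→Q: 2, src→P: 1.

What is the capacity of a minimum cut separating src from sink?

Max flow = 1 (via 1 augmenting path).
In the residual at optimum, the set reachable from src is {src}.
Cut edges: src→P (cap 1). Sum = 1.

1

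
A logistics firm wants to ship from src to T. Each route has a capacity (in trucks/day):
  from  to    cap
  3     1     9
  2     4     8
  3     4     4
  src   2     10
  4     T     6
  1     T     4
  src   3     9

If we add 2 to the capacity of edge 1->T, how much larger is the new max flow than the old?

Original max flow = 10.
After raising cap(1->T), augmenting paths through that edge carry 2 more units.
New max flow = 12. Increase = 2.

2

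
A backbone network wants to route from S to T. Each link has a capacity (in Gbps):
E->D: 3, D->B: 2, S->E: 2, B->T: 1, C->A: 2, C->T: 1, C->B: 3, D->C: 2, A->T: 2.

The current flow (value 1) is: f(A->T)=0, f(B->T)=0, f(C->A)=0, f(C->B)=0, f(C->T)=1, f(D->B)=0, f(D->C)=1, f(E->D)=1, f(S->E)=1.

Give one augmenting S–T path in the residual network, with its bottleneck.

Residual along S->E->D->B->T: S->E: 1, E->D: 2, D->B: 2, B->T: 1.
Bottleneck = min = 1.

S->E->D->B->T, bottleneck 1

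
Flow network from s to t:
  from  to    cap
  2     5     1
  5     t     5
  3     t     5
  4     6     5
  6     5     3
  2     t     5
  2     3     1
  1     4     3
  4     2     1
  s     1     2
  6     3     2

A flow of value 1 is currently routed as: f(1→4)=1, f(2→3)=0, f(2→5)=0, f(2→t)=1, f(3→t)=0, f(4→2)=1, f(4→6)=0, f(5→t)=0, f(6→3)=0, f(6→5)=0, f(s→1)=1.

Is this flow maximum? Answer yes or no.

No

Residual path s→1→4→6→5→t has bottleneck 1 > 0.
Pushing 1 along it raises the flow to 2, so the given flow is not maximum.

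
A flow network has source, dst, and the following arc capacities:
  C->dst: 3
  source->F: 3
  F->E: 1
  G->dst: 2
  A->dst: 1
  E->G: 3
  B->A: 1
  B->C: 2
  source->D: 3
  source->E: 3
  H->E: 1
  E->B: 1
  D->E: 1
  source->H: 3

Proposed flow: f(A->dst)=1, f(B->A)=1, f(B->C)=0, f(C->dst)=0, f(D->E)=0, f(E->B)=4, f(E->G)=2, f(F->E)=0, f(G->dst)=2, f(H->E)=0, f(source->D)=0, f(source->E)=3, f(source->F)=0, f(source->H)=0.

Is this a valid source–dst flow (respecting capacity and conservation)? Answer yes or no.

No

Capacity violated on E->B: flow 4 > capacity 1.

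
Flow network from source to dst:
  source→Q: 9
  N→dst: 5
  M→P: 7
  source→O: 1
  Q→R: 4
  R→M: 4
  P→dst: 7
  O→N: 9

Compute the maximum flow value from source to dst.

Augment source→O→N→dst: bottleneck 1. Total 1.
Augment source→Q→R→M→P→dst: bottleneck 4. Total 5.
No augmenting path remains in the residual graph.

5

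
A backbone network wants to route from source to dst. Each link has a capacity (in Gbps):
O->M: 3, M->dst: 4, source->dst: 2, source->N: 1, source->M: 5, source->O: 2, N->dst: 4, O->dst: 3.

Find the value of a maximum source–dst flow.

Augment source->dst: bottleneck 2. Total 2.
Augment source->N->dst: bottleneck 1. Total 3.
Augment source->O->dst: bottleneck 2. Total 5.
Augment source->M->dst: bottleneck 4. Total 9.
No augmenting path remains in the residual graph.

9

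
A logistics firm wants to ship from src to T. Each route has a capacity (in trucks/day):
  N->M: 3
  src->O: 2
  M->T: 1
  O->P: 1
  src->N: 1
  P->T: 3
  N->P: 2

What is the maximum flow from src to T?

Augment src->O->P->T: bottleneck 1. Total 1.
Augment src->N->P->T: bottleneck 1. Total 2.
No augmenting path remains in the residual graph.

2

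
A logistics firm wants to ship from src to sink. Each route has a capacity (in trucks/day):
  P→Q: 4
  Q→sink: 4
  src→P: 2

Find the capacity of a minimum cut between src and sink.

Max flow = 2 (via 1 augmenting path).
In the residual at optimum, the set reachable from src is {src}.
Cut edges: src→P (cap 2). Sum = 2.

2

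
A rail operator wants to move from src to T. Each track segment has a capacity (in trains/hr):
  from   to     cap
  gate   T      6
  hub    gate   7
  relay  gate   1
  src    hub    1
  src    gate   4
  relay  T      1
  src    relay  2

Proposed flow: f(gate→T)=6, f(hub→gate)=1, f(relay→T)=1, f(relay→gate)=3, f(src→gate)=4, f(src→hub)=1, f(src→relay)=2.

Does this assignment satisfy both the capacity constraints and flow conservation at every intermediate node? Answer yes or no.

Capacity violated on relay→gate: flow 3 > capacity 1.

No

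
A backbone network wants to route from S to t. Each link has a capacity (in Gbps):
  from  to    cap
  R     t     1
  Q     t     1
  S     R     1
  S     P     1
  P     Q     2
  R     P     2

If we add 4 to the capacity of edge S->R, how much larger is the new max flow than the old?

0

Original max flow = 2.
Even with extra capacity on S->R, another cut of capacity 2 remains binding.
New max flow = 2. Increase = 0.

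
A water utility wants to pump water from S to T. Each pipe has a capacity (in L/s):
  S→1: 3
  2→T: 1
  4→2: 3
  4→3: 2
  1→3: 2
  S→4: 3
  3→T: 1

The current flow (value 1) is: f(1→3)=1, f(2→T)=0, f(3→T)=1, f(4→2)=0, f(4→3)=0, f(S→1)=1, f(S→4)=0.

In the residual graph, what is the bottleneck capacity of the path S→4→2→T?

1

Residual capacities along the path: S→4: 3, 4→2: 3, 2→T: 1.
Minimum is 1.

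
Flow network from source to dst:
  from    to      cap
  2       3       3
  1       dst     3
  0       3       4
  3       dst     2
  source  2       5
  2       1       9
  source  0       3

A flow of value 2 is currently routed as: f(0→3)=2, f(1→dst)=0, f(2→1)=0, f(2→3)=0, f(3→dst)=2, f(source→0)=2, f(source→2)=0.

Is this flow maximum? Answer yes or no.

Residual path source→2→1→dst has bottleneck 3 > 0.
Pushing 3 along it raises the flow to 5, so the given flow is not maximum.

No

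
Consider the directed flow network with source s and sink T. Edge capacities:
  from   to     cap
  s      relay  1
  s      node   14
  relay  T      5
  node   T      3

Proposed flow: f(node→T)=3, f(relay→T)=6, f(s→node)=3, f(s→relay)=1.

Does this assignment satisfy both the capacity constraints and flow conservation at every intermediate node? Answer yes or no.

Capacity violated on relay→T: flow 6 > capacity 5.

No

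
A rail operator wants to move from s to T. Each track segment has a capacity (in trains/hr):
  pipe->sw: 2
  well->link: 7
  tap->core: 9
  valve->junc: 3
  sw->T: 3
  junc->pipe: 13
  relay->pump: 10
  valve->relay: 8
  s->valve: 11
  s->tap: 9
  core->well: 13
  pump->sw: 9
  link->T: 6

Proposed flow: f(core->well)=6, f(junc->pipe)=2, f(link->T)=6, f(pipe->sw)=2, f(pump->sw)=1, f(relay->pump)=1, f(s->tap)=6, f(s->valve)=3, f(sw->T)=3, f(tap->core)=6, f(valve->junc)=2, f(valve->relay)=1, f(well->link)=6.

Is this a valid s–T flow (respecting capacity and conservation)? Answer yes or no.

Every edge has 0 ≤ f(e) ≤ cap(e).
At each intermediate node, inflow equals outflow.

Yes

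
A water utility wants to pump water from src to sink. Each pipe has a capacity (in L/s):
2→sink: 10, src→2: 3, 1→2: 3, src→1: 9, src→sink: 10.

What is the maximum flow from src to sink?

Augment src→sink: bottleneck 10. Total 10.
Augment src→2→sink: bottleneck 3. Total 13.
Augment src→1→2→sink: bottleneck 3. Total 16.
No augmenting path remains in the residual graph.

16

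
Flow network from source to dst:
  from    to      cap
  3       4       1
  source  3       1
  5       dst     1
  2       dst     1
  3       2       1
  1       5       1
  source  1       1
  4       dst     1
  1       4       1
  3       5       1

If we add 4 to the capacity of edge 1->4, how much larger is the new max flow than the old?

Original max flow = 2.
Edge 1->4 does not cross the min cut (source side {source}), so extra capacity there cannot help.
New max flow = 2. Increase = 0.

0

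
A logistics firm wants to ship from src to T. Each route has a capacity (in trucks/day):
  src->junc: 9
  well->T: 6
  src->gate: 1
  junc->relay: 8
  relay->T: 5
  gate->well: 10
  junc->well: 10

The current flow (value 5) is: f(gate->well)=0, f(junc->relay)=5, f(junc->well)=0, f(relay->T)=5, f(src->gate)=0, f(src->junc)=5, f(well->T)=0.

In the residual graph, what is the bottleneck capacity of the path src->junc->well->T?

4

Residual capacities along the path: src->junc: 4, junc->well: 10, well->T: 6.
Minimum is 4.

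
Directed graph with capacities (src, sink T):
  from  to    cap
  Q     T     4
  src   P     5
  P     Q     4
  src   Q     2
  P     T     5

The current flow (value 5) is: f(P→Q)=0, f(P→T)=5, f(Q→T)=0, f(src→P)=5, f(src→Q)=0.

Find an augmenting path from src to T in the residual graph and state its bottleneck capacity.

Residual along src→Q→T: src→Q: 2, Q→T: 4.
Bottleneck = min = 2.

src→Q→T, bottleneck 2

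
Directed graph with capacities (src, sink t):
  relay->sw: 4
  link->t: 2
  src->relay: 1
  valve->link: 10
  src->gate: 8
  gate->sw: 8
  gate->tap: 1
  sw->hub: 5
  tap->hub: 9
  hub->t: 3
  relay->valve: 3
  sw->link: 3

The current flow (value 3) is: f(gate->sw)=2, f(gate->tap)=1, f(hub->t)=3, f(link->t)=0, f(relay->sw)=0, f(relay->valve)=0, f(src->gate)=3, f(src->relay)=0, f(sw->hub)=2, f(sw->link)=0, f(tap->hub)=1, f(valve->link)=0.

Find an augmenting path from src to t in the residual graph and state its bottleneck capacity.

src->gate->sw->link->t, bottleneck 2

Residual along src->gate->sw->link->t: src->gate: 5, gate->sw: 6, sw->link: 3, link->t: 2.
Bottleneck = min = 2.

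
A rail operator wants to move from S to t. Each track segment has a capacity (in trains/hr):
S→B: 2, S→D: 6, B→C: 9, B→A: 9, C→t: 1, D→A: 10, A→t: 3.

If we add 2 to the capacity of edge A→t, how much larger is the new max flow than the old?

Original max flow = 4.
After raising cap(A→t), augmenting paths through that edge carry 2 more units.
New max flow = 6. Increase = 2.

2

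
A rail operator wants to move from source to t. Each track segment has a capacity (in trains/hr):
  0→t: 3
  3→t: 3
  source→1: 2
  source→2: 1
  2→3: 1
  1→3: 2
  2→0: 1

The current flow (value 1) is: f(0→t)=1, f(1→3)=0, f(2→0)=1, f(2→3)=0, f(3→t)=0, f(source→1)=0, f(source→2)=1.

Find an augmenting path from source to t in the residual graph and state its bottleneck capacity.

Residual along source→1→3→t: source→1: 2, 1→3: 2, 3→t: 3.
Bottleneck = min = 2.

source→1→3→t, bottleneck 2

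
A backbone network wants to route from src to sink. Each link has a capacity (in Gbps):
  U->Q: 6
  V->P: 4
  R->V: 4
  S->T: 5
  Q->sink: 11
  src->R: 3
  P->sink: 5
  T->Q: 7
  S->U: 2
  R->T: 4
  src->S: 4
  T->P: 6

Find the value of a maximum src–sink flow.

Augment src->S->U->Q->sink: bottleneck 2. Total 2.
Augment src->S->T->Q->sink: bottleneck 2. Total 4.
Augment src->R->T->Q->sink: bottleneck 3. Total 7.
No augmenting path remains in the residual graph.

7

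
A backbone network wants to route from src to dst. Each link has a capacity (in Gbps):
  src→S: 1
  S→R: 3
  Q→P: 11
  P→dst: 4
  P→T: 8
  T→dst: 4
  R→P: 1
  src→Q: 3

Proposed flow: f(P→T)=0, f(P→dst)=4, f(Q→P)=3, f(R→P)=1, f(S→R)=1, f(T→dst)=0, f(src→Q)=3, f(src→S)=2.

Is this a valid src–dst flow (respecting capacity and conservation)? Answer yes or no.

No

Capacity violated on src→S: flow 2 > capacity 1.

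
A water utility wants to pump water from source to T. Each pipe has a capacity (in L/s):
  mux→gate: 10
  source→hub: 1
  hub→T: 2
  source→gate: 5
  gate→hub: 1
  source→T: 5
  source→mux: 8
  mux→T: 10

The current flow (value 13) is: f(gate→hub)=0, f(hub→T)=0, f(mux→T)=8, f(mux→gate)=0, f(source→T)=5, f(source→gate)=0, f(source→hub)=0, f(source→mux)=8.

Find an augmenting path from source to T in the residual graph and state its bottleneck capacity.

Residual along source→hub→T: source→hub: 1, hub→T: 2.
Bottleneck = min = 1.

source→hub→T, bottleneck 1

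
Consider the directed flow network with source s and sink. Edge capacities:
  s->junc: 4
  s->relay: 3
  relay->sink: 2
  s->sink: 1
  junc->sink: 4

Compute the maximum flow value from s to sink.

Augment s->sink: bottleneck 1. Total 1.
Augment s->relay->sink: bottleneck 2. Total 3.
Augment s->junc->sink: bottleneck 4. Total 7.
No augmenting path remains in the residual graph.

7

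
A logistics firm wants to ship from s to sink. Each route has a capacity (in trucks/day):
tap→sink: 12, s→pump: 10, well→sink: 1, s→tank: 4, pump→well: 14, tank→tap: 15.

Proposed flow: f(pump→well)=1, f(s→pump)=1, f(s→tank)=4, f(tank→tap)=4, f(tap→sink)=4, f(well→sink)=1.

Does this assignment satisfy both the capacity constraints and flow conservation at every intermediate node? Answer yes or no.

Every edge has 0 ≤ f(e) ≤ cap(e).
At each intermediate node, inflow equals outflow.

Yes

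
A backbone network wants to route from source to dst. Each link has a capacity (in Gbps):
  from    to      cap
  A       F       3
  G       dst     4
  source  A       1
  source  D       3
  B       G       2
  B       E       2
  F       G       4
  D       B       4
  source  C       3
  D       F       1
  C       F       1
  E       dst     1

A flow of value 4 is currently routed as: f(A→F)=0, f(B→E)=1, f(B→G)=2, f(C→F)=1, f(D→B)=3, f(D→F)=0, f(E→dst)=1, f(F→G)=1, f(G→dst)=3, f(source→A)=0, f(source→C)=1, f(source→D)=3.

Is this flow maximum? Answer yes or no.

Residual path source→A→F→G→dst has bottleneck 1 > 0.
Pushing 1 along it raises the flow to 5, so the given flow is not maximum.

No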